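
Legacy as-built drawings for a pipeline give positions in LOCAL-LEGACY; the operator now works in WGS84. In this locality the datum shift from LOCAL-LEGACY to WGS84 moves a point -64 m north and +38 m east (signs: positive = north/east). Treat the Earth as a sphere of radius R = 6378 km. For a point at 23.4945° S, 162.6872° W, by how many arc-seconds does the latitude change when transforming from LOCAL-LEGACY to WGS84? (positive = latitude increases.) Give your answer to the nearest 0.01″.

Δφ = -2.07″

On a sphere of radius R, 1 rad of latitude = R, so Δφ = ΔN / R = -64.0 / 6378000 = -1.0034e-05 rad = -2.070″.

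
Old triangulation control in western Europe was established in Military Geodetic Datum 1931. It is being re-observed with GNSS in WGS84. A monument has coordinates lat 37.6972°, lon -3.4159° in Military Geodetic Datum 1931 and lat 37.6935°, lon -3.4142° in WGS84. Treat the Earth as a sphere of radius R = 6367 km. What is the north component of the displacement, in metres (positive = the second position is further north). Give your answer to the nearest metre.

ΔN = -411 m

Δφ = 37.6935° − 37.6972° = -0.0037°; Δλ = -3.4142° − -3.4159° = +0.0017°.
1° along a meridian = πR/180 = 111125 m.
ΔN = Δφ × 111125 = -411.2 m; ΔE = Δλ × 111125 × cos(37.6972°) = +0.0017 × 111125 × 0.791253 = 149.5 m.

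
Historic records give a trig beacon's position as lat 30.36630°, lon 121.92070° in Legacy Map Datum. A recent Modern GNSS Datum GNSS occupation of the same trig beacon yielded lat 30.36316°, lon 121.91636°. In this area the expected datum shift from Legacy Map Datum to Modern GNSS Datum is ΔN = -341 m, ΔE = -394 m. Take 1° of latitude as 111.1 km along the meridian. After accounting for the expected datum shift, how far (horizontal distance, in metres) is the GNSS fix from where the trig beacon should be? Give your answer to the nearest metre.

23 m

Observed coordinate differences: Δφ = -0.00314°, Δλ = -0.00434°.
Converting to metres (1° lat = 111100 m, cos φ = 0.862811): observed ΔN = -348.9 m, observed ΔE = -416.0 m.
Subtracting the expected shift leaves a residual of -348.9 − (-341) = -7.9 m north and -416.0 − (-394) = -22.0 m east.
Residual distance = √((-7.9)² + (-22.0)²) = 23.4 m.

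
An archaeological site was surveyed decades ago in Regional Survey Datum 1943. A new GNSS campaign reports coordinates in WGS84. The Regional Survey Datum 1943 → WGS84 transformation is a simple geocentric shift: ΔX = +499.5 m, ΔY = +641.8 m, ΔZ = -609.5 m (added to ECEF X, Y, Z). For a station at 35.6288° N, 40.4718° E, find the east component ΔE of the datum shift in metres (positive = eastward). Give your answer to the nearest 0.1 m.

The local east axis at (φ, λ) is (−sin λ, cos λ, 0), so ΔE = −sin(40.4718°)·499.5 + cos(40.4718°)·641.8 = 164.02 m.

ΔE = 164.0 m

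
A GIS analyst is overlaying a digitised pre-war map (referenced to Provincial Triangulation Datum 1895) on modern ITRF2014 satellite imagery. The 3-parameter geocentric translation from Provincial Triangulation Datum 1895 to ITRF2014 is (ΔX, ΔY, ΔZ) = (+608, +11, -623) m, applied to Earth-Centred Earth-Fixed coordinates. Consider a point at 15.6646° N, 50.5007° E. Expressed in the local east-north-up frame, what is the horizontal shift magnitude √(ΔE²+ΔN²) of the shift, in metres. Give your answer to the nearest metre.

The local east axis at (φ, λ) is (−sin λ, cos λ, 0), so ΔE = −sin(50.5007°)·608 + cos(50.5007°)·11 = -462.16 m.
The local north axis is (−sin φ cos λ, −sin φ sin λ, cos φ), giving ΔN = -104.419 − 2.292 − 599.861 = -706.57 m.
Horizontal magnitude = √(ΔE² + ΔN²) = √((-462.16)² + (-706.57)²) = 844.29 m.

844 m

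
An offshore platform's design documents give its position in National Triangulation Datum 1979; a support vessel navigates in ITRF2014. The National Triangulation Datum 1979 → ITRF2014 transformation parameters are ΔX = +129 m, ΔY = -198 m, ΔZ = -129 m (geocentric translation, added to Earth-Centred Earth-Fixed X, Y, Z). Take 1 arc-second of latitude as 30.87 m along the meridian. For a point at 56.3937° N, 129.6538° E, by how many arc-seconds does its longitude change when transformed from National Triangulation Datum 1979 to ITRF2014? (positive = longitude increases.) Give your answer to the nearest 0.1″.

sin φ = 0.832860, cos φ = 0.553483, sin λ = 0.769914, cos λ = -0.638147.
East component: ΔE = −sin λ·ΔX + cos λ·ΔY = −(0.769914)(129) + (-0.638147)(-198) = 27.03 m.
1° of latitude spans 3600 × 30.87 = 111132 m; at latitude φ, 1° of longitude spans that × cos φ = 61509.7 m, so Δλ = 27.03 / 61509.7 × 3600 = 1.582″.

Δλ = 1.6″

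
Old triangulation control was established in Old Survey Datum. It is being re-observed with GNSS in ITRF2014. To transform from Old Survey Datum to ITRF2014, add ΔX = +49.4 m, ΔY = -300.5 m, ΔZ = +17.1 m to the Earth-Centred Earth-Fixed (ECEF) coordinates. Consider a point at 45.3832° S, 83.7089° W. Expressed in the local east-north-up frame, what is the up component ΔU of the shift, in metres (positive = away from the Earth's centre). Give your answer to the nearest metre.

ΔU = 201 m

At φ = -45.3832°, λ = -83.7089°: sin φ = -0.711820, cos φ = 0.702362, sin λ = -0.993978, cos λ = 0.109580.
ΔU = cos φ cos λ·ΔX + cos φ sin λ·ΔY + sin φ·ΔZ = (0.702362)(0.109580)(49.4) + (0.702362)(-0.993978)(-300.5) + (-0.711820)(17.1) = 201.42 m.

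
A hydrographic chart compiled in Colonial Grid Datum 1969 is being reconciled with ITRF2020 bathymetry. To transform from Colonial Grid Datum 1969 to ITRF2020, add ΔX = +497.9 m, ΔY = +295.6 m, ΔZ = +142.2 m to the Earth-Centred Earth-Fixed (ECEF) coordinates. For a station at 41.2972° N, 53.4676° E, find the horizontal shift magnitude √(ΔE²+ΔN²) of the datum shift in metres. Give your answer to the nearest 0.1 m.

332.4 m

The local east axis at (φ, λ) is (−sin λ, cos λ, 0), so ΔE = −sin(53.4676°)·497.9 + cos(53.4676°)·295.6 = -224.11 m.
The local north axis is (−sin φ cos λ, −sin φ sin λ, cos φ), giving ΔN = -195.606 − 156.755 + 106.834 = -245.53 m.
Horizontal magnitude = √(ΔE² + ΔN²) = √((-224.11)² + (-245.53)²) = 332.43 m.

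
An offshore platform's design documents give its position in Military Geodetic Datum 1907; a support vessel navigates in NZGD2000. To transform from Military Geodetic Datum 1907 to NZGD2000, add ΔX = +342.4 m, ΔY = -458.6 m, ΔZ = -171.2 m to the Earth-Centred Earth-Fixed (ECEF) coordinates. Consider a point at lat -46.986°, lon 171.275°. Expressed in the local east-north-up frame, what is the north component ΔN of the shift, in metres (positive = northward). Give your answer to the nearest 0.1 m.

The local north axis is (−sin φ cos λ, −sin φ sin λ, cos φ), giving ΔN = -247.461 − 50.866 − 116.789 = -415.12 m.

ΔN = -415.1 m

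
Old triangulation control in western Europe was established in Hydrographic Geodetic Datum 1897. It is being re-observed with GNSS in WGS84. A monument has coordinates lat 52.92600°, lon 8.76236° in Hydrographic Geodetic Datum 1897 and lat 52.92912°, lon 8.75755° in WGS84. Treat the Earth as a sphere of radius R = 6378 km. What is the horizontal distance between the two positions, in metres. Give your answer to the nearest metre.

Δφ = 52.92912° − 52.92600° = +0.00312°; Δλ = 8.75755° − 8.76236° = -0.00481°.
1° along a meridian = πR/180 = 111317 m.
ΔN = Δφ × 111317 = 347.3 m; ΔE = Δλ × 111317 × cos(52.92600°) = -0.00481 × 111317 × 0.602846 = -322.8 m.
Distance = √(ΔE² + ΔN²) = √((-322.8)² + 347.3²) = 474.1 m.

474 m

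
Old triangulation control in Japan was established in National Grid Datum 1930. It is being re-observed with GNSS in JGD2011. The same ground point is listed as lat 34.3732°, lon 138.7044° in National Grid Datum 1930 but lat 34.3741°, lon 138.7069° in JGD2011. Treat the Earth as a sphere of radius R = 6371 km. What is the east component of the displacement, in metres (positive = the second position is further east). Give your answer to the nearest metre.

Δφ = 34.3741° − 34.3732° = +0.0009°; Δλ = 138.7069° − 138.7044° = +0.0025°.
1° along a meridian = πR/180 = 111195 m.
ΔN = Δφ × 111195 = 100.1 m; ΔE = Δλ × 111195 × cos(34.3732°) = +0.0025 × 111195 × 0.825378 = 229.4 m.

ΔE = 229 m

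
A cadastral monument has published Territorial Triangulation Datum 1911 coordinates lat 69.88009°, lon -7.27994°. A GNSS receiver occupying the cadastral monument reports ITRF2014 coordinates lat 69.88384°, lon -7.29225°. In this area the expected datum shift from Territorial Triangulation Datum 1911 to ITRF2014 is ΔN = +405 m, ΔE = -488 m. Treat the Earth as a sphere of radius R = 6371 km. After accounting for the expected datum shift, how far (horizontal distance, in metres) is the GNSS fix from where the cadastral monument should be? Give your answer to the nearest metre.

Observed coordinate differences: Δφ = +0.00375°, Δλ = -0.01231°.
Converting to metres (1° lat = 111195 m, cos φ = 0.343986): observed ΔN = 417.0 m, observed ΔE = -470.9 m.
Subtracting the expected shift leaves a residual of 417.0 − (405) = 12.0 m north and -470.9 − (-488) = 17.1 m east.
Residual distance = √(12.0² + 17.1²) = 20.9 m.

21 m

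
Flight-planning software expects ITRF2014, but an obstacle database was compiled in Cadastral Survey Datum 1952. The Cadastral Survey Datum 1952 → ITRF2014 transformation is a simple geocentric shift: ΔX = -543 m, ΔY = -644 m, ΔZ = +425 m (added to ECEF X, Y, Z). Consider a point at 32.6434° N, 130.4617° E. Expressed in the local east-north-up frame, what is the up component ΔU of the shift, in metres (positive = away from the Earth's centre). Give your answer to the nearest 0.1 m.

The local up (radial) axis is (cos φ cos λ, cos φ sin λ, sin φ), giving ΔU = 296.715 − 412.586 + 229.249 = 113.38 m.

ΔU = 113.4 m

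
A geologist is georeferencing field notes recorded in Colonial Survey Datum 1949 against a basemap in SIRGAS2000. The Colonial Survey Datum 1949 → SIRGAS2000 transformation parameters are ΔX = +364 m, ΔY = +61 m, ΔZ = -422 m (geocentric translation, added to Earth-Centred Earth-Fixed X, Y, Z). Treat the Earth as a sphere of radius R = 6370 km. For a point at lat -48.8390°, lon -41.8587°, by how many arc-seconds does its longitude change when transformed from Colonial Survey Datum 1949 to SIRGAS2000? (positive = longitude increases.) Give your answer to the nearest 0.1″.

sin φ = -0.752863, cos φ = 0.658177, sin λ = -0.667296, cos λ = 0.744793.
East component: ΔE = −sin λ·ΔX + cos λ·ΔY = −(-0.667296)(364) + (0.744793)(61) = 288.33 m.
1° of latitude spans πR/180 = 111177 m; at latitude φ, 1° of longitude spans that × cos φ = 73174.5 m, so Δλ = 288.33 / 73174.5 × 3600 = 14.185″.

Δλ = 14.2″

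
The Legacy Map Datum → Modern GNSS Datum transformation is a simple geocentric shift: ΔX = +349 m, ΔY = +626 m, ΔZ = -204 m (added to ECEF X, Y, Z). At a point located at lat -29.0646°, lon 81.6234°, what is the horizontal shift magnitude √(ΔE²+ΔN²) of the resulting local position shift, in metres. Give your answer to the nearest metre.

294 m

The local east axis at (φ, λ) is (−sin λ, cos λ, 0), so ΔE = −sin(81.6234°)·349 + cos(81.6234°)·626 = -254.08 m.
The local north axis is (−sin φ cos λ, −sin φ sin λ, cos φ), giving ΔN = 24.699 + 300.864 − 178.311 = 147.25 m.
Horizontal magnitude = √(ΔE² + ΔN²) = √((-254.08)² + 147.25²) = 293.67 m.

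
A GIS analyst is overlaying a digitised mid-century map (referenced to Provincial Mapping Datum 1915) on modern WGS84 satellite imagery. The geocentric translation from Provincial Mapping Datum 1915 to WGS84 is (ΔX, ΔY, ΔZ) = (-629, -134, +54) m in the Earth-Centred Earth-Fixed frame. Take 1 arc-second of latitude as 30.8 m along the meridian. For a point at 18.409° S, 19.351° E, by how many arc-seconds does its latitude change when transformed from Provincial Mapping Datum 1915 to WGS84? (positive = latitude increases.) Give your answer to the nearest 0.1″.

Δφ = -4.9″

sin φ = -0.315798, cos φ = 0.948826, sin λ = 0.331354, cos λ = 0.943506.
North component: ΔN = −sin φ cos λ·ΔX − sin φ sin λ·ΔY + cos φ·ΔZ = −(-0.315798)(0.943506)(-629) − (-0.315798)(0.331354)(-134) + (0.948826)(54) = -150.20 m.
1° of latitude spans 3600 × 30.80 = 110880 m, so Δφ = -150.20 / 110880 × 3600 = -4.877″.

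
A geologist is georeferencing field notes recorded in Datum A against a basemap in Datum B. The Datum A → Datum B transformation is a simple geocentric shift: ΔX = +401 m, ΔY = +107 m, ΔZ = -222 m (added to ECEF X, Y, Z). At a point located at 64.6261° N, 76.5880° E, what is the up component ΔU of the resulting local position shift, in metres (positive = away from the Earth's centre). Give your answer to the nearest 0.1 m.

The local up (radial) axis is (cos φ cos λ, cos φ sin λ, sin φ), giving ΔU = 39.858 + 44.602 − 200.584 = -116.12 m.

ΔU = -116.1 m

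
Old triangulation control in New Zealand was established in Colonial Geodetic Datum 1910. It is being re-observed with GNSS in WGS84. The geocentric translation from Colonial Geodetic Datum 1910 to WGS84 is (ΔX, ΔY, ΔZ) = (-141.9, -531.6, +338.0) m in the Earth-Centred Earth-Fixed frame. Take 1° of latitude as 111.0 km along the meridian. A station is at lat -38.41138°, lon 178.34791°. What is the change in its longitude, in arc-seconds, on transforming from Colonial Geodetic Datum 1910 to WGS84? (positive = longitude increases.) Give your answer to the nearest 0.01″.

Δλ = 22.16″

sin φ = -0.621303, cos φ = 0.783570, sin λ = 0.028830, cos λ = -0.999584.
East component: ΔE = −sin λ·ΔX + cos λ·ΔY = −(0.028830)(-141.9) + (-0.999584)(-531.6) = 535.47 m.
1° of latitude spans 111000 m; at latitude φ, 1° of longitude spans that × cos φ = 86976.3 m, so Δλ = 535.47 / 86976.3 × 3600 = 22.163″.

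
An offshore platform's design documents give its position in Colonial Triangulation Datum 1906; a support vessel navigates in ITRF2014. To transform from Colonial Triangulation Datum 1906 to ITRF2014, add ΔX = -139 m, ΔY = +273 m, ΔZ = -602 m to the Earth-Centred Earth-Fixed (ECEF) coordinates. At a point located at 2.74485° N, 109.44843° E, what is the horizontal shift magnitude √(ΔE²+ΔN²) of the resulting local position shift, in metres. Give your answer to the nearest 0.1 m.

At φ = 2.74485°, λ = 109.44843°: sin φ = 0.047888, cos φ = 0.998853, sin λ = 0.942942, cos λ = -0.332958.
ΔE = −sin λ·ΔX + cos λ·ΔY = −(0.942942)·(-139) + (-0.332958)·(273) = 40.17 m.
ΔN = −sin φ cos λ·ΔX − sin φ sin λ·ΔY + cos φ·ΔZ = −(0.047888)(-0.332958)(-139) − (0.047888)(0.942942)(273) + (0.998853)(-602) = -615.85 m.
Horizontal magnitude = √(ΔE² + ΔN²) = √(40.17² + (-615.85)²) = 617.16 m.

617.2 m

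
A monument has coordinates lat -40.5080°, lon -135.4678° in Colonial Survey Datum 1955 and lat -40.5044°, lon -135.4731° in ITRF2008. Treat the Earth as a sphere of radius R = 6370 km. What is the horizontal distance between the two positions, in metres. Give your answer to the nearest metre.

Δφ = -40.5044° − -40.5080° = +0.0036°; Δλ = -135.4731° − -135.4678° = -0.0053°.
1° along a meridian = πR/180 = 111177 m.
ΔN = Δφ × 111177 = 400.2 m; ΔE = Δλ × 111177 × cos(-40.5080°) = -0.0053 × 111177 × 0.760315 = -448.0 m.
Distance = √(ΔE² + ΔN²) = √((-448.0)² + 400.2²) = 600.8 m.

601 m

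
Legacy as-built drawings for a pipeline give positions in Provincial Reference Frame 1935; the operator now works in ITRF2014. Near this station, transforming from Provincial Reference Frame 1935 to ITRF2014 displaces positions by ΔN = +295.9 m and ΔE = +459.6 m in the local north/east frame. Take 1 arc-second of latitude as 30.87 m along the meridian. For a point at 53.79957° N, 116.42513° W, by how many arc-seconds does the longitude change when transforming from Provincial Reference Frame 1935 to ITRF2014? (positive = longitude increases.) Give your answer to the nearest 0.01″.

Δλ = 25.21″

At latitude 53.79957°, cos φ = 0.590612.
1″ of longitude at this latitude = 30.87 × cos φ = 18.2322 m, so Δλ = 459.6 / 18.2322 = 25.208″.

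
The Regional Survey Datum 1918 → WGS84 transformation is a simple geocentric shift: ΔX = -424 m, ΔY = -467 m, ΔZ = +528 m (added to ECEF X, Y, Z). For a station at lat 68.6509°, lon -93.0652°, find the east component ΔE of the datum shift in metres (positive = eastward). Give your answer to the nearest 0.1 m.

The local east axis at (φ, λ) is (−sin λ, cos λ, 0), so ΔE = −sin(-93.0652°)·(-424) + cos(-93.0652°)·(-467) = -398.42 m.

ΔE = -398.4 m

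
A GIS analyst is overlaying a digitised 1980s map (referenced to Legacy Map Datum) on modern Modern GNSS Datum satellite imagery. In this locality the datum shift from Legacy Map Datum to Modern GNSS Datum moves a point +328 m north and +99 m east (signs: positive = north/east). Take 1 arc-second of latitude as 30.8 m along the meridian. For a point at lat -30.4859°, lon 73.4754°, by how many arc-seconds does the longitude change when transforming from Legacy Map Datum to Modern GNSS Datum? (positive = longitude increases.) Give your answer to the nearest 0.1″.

Δλ = 3.7″

At latitude -30.4859°, cos φ = 0.861754.
1″ of longitude at this latitude = 30.80 × cos φ = 26.5420 m, so Δλ = 99.0 / 26.5420 = 3.730″.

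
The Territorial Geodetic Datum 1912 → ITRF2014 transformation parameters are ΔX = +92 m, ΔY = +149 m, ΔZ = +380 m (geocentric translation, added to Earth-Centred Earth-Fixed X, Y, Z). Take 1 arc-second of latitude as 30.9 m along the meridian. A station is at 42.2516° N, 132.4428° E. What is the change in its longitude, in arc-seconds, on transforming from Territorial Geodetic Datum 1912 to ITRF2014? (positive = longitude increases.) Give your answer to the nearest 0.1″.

Δλ = -7.4″

sin φ = 0.672387, cos φ = 0.740199, sin λ = 0.737951, cos λ = -0.674854.
East component: ΔE = −sin λ·ΔX + cos λ·ΔY = −(0.737951)(92) + (-0.674854)(149) = -168.44 m.
1° of latitude spans 3600 × 30.90 = 111240 m; at latitude φ, 1° of longitude spans that × cos φ = 82339.8 m, so Δλ = -168.44 / 82339.8 × 3600 = -7.365″.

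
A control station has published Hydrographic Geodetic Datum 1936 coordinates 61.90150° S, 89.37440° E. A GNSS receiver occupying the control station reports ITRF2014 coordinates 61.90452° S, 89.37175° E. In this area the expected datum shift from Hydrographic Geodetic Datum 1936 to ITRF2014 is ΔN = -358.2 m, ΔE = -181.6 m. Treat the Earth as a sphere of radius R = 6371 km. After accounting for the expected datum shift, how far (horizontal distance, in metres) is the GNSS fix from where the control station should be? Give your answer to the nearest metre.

48 m

Observed coordinate differences: Δφ = -0.00302°, Δλ = -0.00265°.
Converting to metres (1° lat = 111195 m, cos φ = 0.470989): observed ΔN = -335.8 m, observed ΔE = -138.8 m.
Subtracting the expected shift leaves a residual of -335.8 − (-358.2) = 22.4 m north and -138.8 − (-181.6) = 42.8 m east.
Residual distance = √(22.4² + 42.8²) = 48.3 m.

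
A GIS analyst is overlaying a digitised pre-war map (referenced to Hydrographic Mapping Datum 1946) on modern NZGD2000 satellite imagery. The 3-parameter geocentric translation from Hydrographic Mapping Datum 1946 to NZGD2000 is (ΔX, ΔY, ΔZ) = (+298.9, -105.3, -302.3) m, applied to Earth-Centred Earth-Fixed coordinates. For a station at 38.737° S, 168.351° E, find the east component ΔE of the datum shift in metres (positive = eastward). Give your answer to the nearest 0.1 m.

At φ = -38.737°, λ = 168.351°: sin φ = -0.625747, cos φ = 0.780026, sin λ = 0.201916, cos λ = -0.979403.
ΔE = −sin λ·ΔX + cos λ·ΔY = −(0.201916)·(298.9) + (-0.979403)·(-105.3) = 42.78 m.

ΔE = 42.8 m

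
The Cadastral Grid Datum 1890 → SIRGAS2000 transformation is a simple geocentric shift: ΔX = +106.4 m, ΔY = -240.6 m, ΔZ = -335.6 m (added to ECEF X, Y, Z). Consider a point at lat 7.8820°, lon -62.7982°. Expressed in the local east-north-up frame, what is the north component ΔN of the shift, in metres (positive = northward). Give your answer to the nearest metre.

The local north axis is (−sin φ cos λ, −sin φ sin λ, cos φ), giving ΔN = -6.670 − 29.345 − 332.429 = -368.44 m.

ΔN = -368 m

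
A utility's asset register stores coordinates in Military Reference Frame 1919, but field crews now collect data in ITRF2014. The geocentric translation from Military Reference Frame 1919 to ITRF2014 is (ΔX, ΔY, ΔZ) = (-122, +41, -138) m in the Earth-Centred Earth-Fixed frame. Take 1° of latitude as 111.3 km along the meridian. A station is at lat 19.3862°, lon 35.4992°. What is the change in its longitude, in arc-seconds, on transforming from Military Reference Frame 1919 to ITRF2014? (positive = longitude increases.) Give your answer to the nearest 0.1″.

Δλ = 3.6″

sin φ = 0.331934, cos φ = 0.943303, sin λ = 0.580692, cos λ = 0.814124.
East component: ΔE = −sin λ·ΔX + cos λ·ΔY = −(0.580692)(-122) + (0.814124)(41) = 104.22 m.
1° of latitude spans 111300 m; at latitude φ, 1° of longitude spans that × cos φ = 104989.6 m, so Δλ = 104.22 / 104989.6 × 3600 = 3.574″.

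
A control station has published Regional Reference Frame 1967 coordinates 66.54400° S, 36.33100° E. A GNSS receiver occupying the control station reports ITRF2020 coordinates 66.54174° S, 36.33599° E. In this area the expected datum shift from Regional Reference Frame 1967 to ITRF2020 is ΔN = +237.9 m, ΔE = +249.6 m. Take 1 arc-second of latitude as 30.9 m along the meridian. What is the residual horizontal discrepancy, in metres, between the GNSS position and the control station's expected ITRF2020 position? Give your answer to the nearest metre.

32 m

Observed coordinate differences: Δφ = +0.00226°, Δλ = +0.00499°.
Converting to metres (1° lat = 111240 m, cos φ = 0.398045): observed ΔN = 251.4 m, observed ΔE = 220.9 m.
Subtracting the expected shift leaves a residual of 251.4 − (237.9) = 13.5 m north and 220.9 − (249.6) = -28.7 m east.
Residual distance = √(13.5² + (-28.7)²) = 31.7 m.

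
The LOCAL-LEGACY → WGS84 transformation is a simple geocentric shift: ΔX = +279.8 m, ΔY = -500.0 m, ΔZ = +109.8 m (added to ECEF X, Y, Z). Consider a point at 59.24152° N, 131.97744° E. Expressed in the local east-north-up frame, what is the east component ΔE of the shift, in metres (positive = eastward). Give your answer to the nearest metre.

The local east axis at (φ, λ) is (−sin λ, cos λ, 0), so ΔE = −sin(131.97744°)·279.8 + cos(131.97744°)·(-500.0) = 126.41 m.

ΔE = 126 m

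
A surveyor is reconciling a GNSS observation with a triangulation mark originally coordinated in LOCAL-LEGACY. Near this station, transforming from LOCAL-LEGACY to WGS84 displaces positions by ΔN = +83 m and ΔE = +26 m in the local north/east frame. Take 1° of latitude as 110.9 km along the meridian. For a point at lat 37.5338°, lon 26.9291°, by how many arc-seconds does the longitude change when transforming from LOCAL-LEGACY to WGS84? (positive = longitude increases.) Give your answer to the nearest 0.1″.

Δλ = 1.1″

At latitude 37.5338°, cos φ = 0.792994.
1° of longitude at this latitude = 110.9 × cos φ = 87.94 km, so Δλ = 26.0 / 87943.0 = 0.0002956° = 1.064″.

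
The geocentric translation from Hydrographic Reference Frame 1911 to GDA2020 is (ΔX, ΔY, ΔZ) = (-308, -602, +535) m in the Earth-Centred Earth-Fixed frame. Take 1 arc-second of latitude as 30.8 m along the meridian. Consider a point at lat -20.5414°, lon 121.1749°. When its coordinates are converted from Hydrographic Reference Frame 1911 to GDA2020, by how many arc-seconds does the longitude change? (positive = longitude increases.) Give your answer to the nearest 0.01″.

sin φ = -0.350884, cos φ = 0.936419, sin λ = 0.855591, cos λ = -0.517652.
East component: ΔE = −sin λ·ΔX + cos λ·ΔY = −(0.855591)(-308) + (-0.517652)(-602) = 575.15 m.
1° of latitude spans 3600 × 30.80 = 110880 m; at latitude φ, 1° of longitude spans that × cos φ = 103830.1 m, so Δλ = 575.15 / 103830.1 × 3600 = 19.942″.

Δλ = 19.94″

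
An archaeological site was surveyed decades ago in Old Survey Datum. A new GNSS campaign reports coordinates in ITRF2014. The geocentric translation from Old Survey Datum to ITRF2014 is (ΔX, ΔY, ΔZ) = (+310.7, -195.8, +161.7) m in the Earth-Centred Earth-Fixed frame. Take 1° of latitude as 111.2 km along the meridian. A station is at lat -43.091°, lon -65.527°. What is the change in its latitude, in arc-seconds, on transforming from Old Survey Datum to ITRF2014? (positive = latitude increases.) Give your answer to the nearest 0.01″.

Δφ = 10.61″

sin φ = -0.683159, cos φ = 0.730270, sin λ = -0.910157, cos λ = 0.414264.
North component: ΔN = −sin φ cos λ·ΔX − sin φ sin λ·ΔY + cos φ·ΔZ = −(-0.683159)(0.414264)(310.7) − (-0.683159)(-0.910157)(-195.8) + (0.730270)(161.7) = 327.76 m.
1° of latitude spans 111200 m, so Δφ = 327.76 / 111200 × 3600 = 10.611″.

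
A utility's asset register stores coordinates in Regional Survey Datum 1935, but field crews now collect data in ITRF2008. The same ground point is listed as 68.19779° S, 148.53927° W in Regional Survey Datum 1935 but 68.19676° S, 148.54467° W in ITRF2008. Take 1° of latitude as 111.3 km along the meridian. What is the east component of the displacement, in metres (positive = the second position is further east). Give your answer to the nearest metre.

ΔE = -223 m

Δφ = -68.19676° − -68.19779° = +0.00103°; Δλ = -148.54467° − -148.53927° = -0.00540°.
ΔN = Δφ × 111300 = 114.6 m; ΔE = Δλ × 111300 × cos(-68.19779°) = -0.00540 × 111300 × 0.371404 = -223.2 m.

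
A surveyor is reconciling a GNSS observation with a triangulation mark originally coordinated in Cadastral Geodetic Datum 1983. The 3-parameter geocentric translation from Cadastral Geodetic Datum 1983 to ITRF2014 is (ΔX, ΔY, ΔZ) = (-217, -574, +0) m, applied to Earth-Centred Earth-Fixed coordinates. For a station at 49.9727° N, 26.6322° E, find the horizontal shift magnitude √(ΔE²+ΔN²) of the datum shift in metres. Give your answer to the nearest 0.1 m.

540.7 m

At φ = 49.9727°, λ = 26.6322°: sin φ = 0.765738, cos φ = 0.643153, sin λ = 0.448262, cos λ = 0.893902.
ΔE = −sin λ·ΔX + cos λ·ΔY = −(0.448262)·(-217) + (0.893902)·(-574) = -415.83 m.
ΔN = −sin φ cos λ·ΔX − sin φ sin λ·ΔY + cos φ·ΔZ = −(0.765738)(0.893902)(-217) − (0.765738)(0.448262)(-574) + (0.643153)(0) = 345.56 m.
Horizontal magnitude = √(ΔE² + ΔN²) = √((-415.83)² + 345.56²) = 540.67 m.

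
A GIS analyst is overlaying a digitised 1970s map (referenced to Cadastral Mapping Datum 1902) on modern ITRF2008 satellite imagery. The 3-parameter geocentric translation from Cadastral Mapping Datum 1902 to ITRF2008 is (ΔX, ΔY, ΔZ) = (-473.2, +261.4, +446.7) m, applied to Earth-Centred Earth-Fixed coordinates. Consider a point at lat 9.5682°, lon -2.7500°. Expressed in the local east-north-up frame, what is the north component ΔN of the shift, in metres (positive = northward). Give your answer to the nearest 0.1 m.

At φ = 9.5682°, λ = -2.7500°: sin φ = 0.166221, cos φ = 0.986088, sin λ = -0.047978, cos λ = 0.998848.
ΔN = −sin φ cos λ·ΔX − sin φ sin λ·ΔY + cos φ·ΔZ = −(0.166221)(0.998848)(-473.2) − (0.166221)(-0.047978)(261.4) + (0.986088)(446.7) = 521.14 m.

ΔN = 521.1 m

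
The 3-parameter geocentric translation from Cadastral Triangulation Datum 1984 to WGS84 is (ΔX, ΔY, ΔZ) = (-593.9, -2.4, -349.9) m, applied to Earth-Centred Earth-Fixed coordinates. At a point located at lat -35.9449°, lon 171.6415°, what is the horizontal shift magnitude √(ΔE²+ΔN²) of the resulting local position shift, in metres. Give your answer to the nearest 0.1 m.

107.9 m

The local east axis at (φ, λ) is (−sin λ, cos λ, 0), so ΔE = −sin(171.6415°)·(-593.9) + cos(171.6415°)·(-2.4) = 88.71 m.
The local north axis is (−sin φ cos λ, −sin φ sin λ, cos φ), giving ΔN = 344.920 − 0.205 − 283.273 = 61.44 m.
Horizontal magnitude = √(ΔE² + ΔN²) = √(88.71² + 61.44²) = 107.91 m.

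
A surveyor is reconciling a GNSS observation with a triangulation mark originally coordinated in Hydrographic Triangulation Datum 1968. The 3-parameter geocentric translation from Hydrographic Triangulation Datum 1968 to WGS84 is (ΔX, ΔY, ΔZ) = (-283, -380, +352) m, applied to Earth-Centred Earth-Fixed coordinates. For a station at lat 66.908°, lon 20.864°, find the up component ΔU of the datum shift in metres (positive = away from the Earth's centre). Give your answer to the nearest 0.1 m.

The local up (radial) axis is (cos φ cos λ, cos φ sin λ, sin φ), giving ΔU = -103.717 − 53.080 + 323.796 = 167.00 m.

ΔU = 167.0 m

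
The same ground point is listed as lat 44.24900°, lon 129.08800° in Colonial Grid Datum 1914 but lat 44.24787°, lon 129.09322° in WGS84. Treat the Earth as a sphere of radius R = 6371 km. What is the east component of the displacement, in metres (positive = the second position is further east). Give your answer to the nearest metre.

Δφ = 44.24787° − 44.24900° = -0.00113°; Δλ = 129.09322° − 129.08800° = +0.00522°.
1° along a meridian = πR/180 = 111195 m.
ΔN = Δφ × 111195 = -125.7 m; ΔE = Δλ × 111195 × cos(44.24900°) = +0.00522 × 111195 × 0.716314 = 415.8 m.

ΔE = 416 m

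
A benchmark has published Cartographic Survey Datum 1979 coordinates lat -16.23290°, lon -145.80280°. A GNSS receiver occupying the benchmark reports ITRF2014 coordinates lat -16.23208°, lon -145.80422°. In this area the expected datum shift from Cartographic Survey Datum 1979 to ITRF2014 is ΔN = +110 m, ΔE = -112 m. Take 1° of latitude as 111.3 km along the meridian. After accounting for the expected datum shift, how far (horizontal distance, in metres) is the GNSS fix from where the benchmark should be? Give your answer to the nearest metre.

44 m

Observed coordinate differences: Δφ = +0.00082°, Δλ = -0.00142°.
Converting to metres (1° lat = 111300 m, cos φ = 0.960133): observed ΔN = 91.3 m, observed ΔE = -151.7 m.
Subtracting the expected shift leaves a residual of 91.3 − (110) = -18.7 m north and -151.7 − (-112) = -39.7 m east.
Residual distance = √((-18.7)² + (-39.7)²) = 43.9 m.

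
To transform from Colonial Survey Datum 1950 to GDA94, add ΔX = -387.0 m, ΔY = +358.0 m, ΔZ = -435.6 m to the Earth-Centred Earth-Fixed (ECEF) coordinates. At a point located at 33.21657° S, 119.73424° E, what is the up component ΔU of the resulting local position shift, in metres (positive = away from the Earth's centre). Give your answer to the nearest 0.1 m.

The local up (radial) axis is (cos φ cos λ, cos φ sin λ, sin φ), giving ΔU = 160.581 + 260.071 + 238.624 = 659.28 m.

ΔU = 659.3 m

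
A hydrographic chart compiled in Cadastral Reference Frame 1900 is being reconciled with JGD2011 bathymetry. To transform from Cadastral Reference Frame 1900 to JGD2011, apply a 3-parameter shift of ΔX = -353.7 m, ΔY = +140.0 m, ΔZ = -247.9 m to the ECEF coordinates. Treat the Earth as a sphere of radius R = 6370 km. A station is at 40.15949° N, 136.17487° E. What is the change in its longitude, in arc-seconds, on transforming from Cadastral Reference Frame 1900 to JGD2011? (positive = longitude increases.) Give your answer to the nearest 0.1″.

sin φ = 0.644917, cos φ = 0.764252, sin λ = 0.692460, cos λ = -0.721457.
East component: ΔE = −sin λ·ΔX + cos λ·ΔY = −(0.692460)(-353.7) + (-0.721457)(140.0) = 143.92 m.
1° of latitude spans πR/180 = 111177 m; at latitude φ, 1° of longitude spans that × cos φ = 84967.6 m, so Δλ = 143.92 / 84967.6 × 3600 = 6.098″.

Δλ = 6.1″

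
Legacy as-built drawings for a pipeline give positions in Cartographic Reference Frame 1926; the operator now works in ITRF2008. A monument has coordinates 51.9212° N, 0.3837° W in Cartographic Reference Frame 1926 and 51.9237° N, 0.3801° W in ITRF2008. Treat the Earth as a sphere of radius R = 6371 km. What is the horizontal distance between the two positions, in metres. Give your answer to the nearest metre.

Δφ = 51.9237° − 51.9212° = +0.0025°; Δλ = -0.3801° − -0.3837° = +0.0036°.
1° along a meridian = πR/180 = 111195 m.
ΔN = Δφ × 111195 = 278.0 m; ΔE = Δλ × 111195 × cos(51.9212°) = +0.0036 × 111195 × 0.616745 = 246.9 m.
Distance = √(ΔE² + ΔN²) = √(246.9² + 278.0²) = 371.8 m.

372 m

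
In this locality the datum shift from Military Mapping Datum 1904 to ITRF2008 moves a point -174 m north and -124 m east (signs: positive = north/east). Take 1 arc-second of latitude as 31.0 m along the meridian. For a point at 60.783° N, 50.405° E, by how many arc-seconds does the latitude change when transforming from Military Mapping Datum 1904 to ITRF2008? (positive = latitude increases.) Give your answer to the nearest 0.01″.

Δφ = -5.61″

1″ of latitude = 31.00 m, so Δφ = -174.0 / 31.00 = -5.613″.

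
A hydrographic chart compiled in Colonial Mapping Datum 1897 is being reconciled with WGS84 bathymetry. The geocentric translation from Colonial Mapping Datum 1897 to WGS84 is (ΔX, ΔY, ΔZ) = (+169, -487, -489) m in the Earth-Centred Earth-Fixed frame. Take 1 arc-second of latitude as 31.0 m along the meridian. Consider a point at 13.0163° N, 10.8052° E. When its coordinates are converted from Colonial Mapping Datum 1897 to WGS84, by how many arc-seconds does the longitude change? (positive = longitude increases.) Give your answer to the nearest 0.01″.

Δλ = -16.89″

sin φ = 0.225228, cos φ = 0.974306, sin λ = 0.187470, cos λ = 0.982270.
East component: ΔE = −sin λ·ΔX + cos λ·ΔY = −(0.187470)(169) + (0.982270)(-487) = -510.05 m.
1° of latitude spans 3600 × 31.00 = 111600 m; at latitude φ, 1° of longitude spans that × cos φ = 108732.6 m, so Δλ = -510.05 / 108732.6 × 3600 = -16.887″.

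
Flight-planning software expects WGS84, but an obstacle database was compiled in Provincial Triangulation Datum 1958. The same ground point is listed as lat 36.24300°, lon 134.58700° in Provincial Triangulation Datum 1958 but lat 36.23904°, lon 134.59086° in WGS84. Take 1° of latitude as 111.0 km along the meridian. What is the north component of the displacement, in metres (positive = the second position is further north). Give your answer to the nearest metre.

Δφ = 36.23904° − 36.24300° = -0.00396°; Δλ = 134.59086° − 134.58700° = +0.00386°.
ΔN = Δφ × 111000 = -439.6 m; ΔE = Δλ × 111000 × cos(36.24300°) = +0.00386 × 111000 × 0.806517 = 345.6 m.

ΔN = -440 m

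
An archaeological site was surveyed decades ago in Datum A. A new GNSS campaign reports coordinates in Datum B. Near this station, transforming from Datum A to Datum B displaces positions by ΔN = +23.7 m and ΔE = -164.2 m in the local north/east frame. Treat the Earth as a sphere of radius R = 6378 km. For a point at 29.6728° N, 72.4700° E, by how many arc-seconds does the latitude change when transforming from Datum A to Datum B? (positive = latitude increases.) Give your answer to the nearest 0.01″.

Δφ = 0.77″

On a sphere of radius R, 1 rad of latitude = R, so Δφ = ΔN / R = 23.7 / 6378000 = 3.7159e-06 rad = 0.766″.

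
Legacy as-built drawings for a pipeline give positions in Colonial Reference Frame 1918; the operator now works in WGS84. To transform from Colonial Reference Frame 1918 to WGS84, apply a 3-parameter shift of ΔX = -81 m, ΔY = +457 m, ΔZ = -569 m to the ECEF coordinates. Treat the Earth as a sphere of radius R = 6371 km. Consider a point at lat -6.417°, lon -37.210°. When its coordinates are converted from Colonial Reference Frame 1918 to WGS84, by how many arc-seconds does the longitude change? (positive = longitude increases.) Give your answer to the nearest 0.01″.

Δλ = 10.26″

sin φ = -0.111764, cos φ = 0.993735, sin λ = -0.604738, cos λ = 0.796424.
East component: ΔE = −sin λ·ΔX + cos λ·ΔY = −(-0.604738)(-81) + (0.796424)(457) = 314.98 m.
1° of latitude spans πR/180 = 111195 m; at latitude φ, 1° of longitude spans that × cos φ = 110498.3 m, so Δλ = 314.98 / 110498.3 × 3600 = 10.262″.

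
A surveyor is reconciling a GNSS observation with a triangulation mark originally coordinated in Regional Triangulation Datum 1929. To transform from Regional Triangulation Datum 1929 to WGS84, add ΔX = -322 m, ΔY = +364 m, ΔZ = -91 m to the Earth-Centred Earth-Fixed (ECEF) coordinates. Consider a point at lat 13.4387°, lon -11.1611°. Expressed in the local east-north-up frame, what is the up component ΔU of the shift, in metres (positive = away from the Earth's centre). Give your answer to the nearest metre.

ΔU = -397 m

At φ = 13.4387°, λ = -11.1611°: sin φ = 0.232405, cos φ = 0.972619, sin λ = -0.193568, cos λ = 0.981087.
ΔU = cos φ cos λ·ΔX + cos φ sin λ·ΔY + sin φ·ΔZ = (0.972619)(0.981087)(-322) + (0.972619)(-0.193568)(364) + (0.232405)(-91) = -396.94 m.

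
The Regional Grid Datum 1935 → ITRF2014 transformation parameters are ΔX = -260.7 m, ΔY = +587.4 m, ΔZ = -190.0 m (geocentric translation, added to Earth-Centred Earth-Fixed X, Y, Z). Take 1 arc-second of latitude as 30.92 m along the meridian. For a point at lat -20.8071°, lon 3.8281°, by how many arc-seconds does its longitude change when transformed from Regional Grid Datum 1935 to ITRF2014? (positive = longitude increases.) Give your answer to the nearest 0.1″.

Δλ = 20.9″

sin φ = -0.355223, cos φ = 0.934782, sin λ = 0.066763, cos λ = 0.997769.
East component: ΔE = −sin λ·ΔX + cos λ·ΔY = −(0.066763)(-260.7) + (0.997769)(587.4) = 603.49 m.
1° of latitude spans 3600 × 30.92 = 111312 m; at latitude φ, 1° of longitude spans that × cos φ = 104052.4 m, so Δλ = 603.49 / 104052.4 × 3600 = 20.880″.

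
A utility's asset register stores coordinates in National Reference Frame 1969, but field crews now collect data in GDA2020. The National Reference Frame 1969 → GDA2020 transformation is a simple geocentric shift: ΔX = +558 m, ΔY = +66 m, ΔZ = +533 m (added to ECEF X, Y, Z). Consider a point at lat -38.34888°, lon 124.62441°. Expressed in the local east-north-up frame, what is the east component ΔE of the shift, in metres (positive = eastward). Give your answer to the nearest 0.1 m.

At φ = -38.34888°, λ = 124.62441°: sin φ = -0.620448, cos φ = 0.784247, sin λ = 0.822894, cos λ = -0.568194.
ΔE = −sin λ·ΔX + cos λ·ΔY = −(0.822894)·(558) + (-0.568194)·(66) = -496.68 m.

ΔE = -496.7 m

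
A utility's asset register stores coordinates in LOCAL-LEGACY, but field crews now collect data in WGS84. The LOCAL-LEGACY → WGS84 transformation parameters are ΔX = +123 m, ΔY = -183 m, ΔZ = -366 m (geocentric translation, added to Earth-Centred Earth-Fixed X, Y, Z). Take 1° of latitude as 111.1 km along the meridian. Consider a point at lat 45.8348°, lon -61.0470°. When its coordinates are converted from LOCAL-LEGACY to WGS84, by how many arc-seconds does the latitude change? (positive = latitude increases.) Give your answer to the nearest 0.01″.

sin φ = 0.717334, cos φ = 0.696730, sin λ = -0.875017, cos λ = 0.484092.
North component: ΔN = −sin φ cos λ·ΔX − sin φ sin λ·ΔY + cos φ·ΔZ = −(0.717334)(0.484092)(123) − (0.717334)(-0.875017)(-183) + (0.696730)(-366) = -412.58 m.
1° of latitude spans 111100 m, so Δφ = -412.58 / 111100 × 3600 = -13.369″.

Δφ = -13.37″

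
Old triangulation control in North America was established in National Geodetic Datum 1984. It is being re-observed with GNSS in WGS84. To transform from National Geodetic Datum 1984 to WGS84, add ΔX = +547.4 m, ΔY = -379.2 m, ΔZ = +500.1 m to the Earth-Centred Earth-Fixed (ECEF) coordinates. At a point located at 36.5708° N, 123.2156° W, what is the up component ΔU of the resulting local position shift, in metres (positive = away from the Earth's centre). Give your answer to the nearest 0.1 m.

ΔU = 311.9 m

The local up (radial) axis is (cos φ cos λ, cos φ sin λ, sin φ), giving ΔU = -240.825 + 254.786 + 297.967 = 311.93 m.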